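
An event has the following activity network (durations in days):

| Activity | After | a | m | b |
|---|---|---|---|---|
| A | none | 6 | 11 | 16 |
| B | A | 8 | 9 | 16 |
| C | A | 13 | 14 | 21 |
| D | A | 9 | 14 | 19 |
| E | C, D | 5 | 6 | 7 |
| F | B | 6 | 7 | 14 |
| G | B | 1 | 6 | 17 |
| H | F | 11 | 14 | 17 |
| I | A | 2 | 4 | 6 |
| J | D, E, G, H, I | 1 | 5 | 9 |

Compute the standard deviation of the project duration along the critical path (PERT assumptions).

3.02 days

te_A = (6 + 4·11 + 16)/6 = 66/6 = 11; σ²_A = ((16−6)/6)² = 2.778
te_B = (8 + 4·9 + 16)/6 = 60/6 = 10; σ²_B = ((16−8)/6)² = 1.778
te_C = (13 + 4·14 + 21)/6 = 90/6 = 15; σ²_C = ((21−13)/6)² = 1.778
te_D = (9 + 4·14 + 19)/6 = 84/6 = 14; σ²_D = ((19−9)/6)² = 2.778
te_E = (5 + 4·6 + 7)/6 = 36/6 = 6; σ²_E = ((7−5)/6)² = 0.111
te_F = (6 + 4·7 + 14)/6 = 48/6 = 8; σ²_F = ((14−6)/6)² = 1.778
te_G = (1 + 4·6 + 17)/6 = 42/6 = 7; σ²_G = ((17−1)/6)² = 7.111
te_H = (11 + 4·14 + 17)/6 = 84/6 = 14; σ²_H = ((17−11)/6)² = 1.000
te_I = (2 + 4·4 + 6)/6 = 24/6 = 4; σ²_I = ((6−2)/6)² = 0.444
te_J = (1 + 4·5 + 9)/6 = 30/6 = 5; σ²_J = ((9−1)/6)² = 1.778

Forward pass:
ES_A = 0; EF_A = 11
ES_B = 11; EF_B = 11+10 = 21
ES_C = 11; EF_C = 11+15 = 26
ES_D = 11; EF_D = 11+14 = 25
ES_E = max(EF_C=26, EF_D=25) = 26; EF_E = 26+6 = 32
ES_F = 21; EF_F = 21+8 = 29
ES_G = 21; EF_G = 21+7 = 28
ES_H = 29; EF_H = 29+14 = 43
ES_I = 11; EF_I = 11+4 = 15
ES_J = max(EF_D=25, EF_E=32, EF_G=28, EF_H=43, EF_I=15) = 43; EF_J = 43+5 = 48
Expected project duration μ = 48 days. Critical path: A → B → F → H → J.

Variance along critical path = 2.778 + 1.778 + 1.778 + 1.000 + 1.778 = 9.111
σ = √9.111 = 3.018 days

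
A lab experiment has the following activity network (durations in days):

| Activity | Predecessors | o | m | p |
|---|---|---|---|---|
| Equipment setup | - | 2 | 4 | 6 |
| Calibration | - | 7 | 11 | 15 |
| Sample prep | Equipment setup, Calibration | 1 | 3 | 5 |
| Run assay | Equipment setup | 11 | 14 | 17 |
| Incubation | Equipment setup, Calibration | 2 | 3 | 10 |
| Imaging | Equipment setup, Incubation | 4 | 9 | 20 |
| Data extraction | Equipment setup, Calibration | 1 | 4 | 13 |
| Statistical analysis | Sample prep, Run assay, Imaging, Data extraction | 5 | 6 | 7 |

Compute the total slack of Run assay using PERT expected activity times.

7 days

te_Equipment setup = (2 + 4·4 + 6)/6 = 24/6 = 4
te_Calibration = (7 + 4·11 + 15)/6 = 66/6 = 11
te_Sample prep = (1 + 4·3 + 5)/6 = 18/6 = 3
te_Run assay = (11 + 4·14 + 17)/6 = 84/6 = 14
te_Incubation = (2 + 4·3 + 10)/6 = 24/6 = 4
te_Imaging = (4 + 4·9 + 20)/6 = 60/6 = 10
te_Data extraction = (1 + 4·4 + 13)/6 = 30/6 = 5
te_Statistical analysis = (5 + 4·6 + 7)/6 = 36/6 = 6

Forward pass:
ES_Equipment setup = 0; EF_Equipment setup = 4
ES_Calibration = 0; EF_Calibration = 11
ES_Sample prep = max(EF_Equipment setup=4, EF_Calibration=11) = 11; EF_Sample prep = 11+3 = 14
ES_Run assay = 4; EF_Run assay = 4+14 = 18
ES_Incubation = max(EF_Equipment setup=4, EF_Calibration=11) = 11; EF_Incubation = 11+4 = 15
ES_Imaging = max(EF_Equipment setup=4, EF_Incubation=15) = 15; EF_Imaging = 15+10 = 25
ES_Data extraction = max(EF_Equipment setup=4, EF_Calibration=11) = 11; EF_Data extraction = 11+5 = 16
ES_Statistical analysis = max(EF_Sample prep=14, EF_Run assay=18, EF_Imaging=25, EF_Data extraction=16) = 25; EF_Statistical analysis = 25+6 = 31
Expected project duration μ = 31 days. Critical path: Calibration → Incubation → Imaging → Statistical analysis.

Backward pass:
LF_Statistical analysis = 31; LS_Statistical analysis = 31−6 = 25
LF_Data extraction = LS_Statistical analysis = 25; LS_Data extraction = 25−5 = 20
LF_Imaging = LS_Statistical analysis = 25; LS_Imaging = 25−10 = 15
LF_Incubation = LS_Imaging = 15; LS_Incubation = 15−4 = 11
LF_Run assay = LS_Statistical analysis = 25; LS_Run assay = 25−14 = 11
LF_Sample prep = LS_Statistical analysis = 25; LS_Sample prep = 25−3 = 22
LF_Calibration = min(LS_Sample prep=22, LS_Incubation=11, LS_Data extraction=20) = 11; LS_Calibration = 11−11 = 0
LF_Equipment setup = min(LS_Sample prep=22, LS_Run assay=11, LS_Incubation=11, LS_Imaging=15, LS_Data extraction=20) = 11; LS_Equipment setup = 11−4 = 7
Slack_Run assay = LS_Run assay − ES_Run assay = 11 − 4 = 7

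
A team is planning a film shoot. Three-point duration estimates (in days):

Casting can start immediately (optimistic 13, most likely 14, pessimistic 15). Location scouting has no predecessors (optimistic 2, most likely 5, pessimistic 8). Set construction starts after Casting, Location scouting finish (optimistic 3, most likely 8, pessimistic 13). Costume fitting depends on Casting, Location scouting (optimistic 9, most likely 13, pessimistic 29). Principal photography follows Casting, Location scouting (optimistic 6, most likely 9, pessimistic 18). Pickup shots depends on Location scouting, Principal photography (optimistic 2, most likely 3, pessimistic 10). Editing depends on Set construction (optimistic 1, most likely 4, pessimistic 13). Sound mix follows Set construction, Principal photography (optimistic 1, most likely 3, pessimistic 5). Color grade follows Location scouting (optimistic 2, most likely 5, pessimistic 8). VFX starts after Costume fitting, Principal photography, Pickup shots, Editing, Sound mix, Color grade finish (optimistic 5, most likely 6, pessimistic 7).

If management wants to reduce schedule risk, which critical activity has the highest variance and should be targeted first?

Costume fitting

te_Casting = (13 + 4·14 + 15)/6 = 84/6 = 14; σ²_Casting = ((15−13)/6)² = 0.111
te_Location scouting = (2 + 4·5 + 8)/6 = 30/6 = 5; σ²_Location scouting = ((8−2)/6)² = 1.000
te_Set construction = (3 + 4·8 + 13)/6 = 48/6 = 8; σ²_Set construction = ((13−3)/6)² = 2.778
te_Costume fitting = (9 + 4·13 + 29)/6 = 90/6 = 15; σ²_Costume fitting = ((29−9)/6)² = 11.111
te_Principal photography = (6 + 4·9 + 18)/6 = 60/6 = 10; σ²_Principal photography = ((18−6)/6)² = 4.000
te_Pickup shots = (2 + 4·3 + 10)/6 = 24/6 = 4; σ²_Pickup shots = ((10−2)/6)² = 1.778
te_Editing = (1 + 4·4 + 13)/6 = 30/6 = 5; σ²_Editing = ((13−1)/6)² = 4.000
te_Sound mix = (1 + 4·3 + 5)/6 = 18/6 = 3; σ²_Sound mix = ((5−1)/6)² = 0.444
te_Color grade = (2 + 4·5 + 8)/6 = 30/6 = 5; σ²_Color grade = ((8−2)/6)² = 1.000
te_VFX = (5 + 4·6 + 7)/6 = 36/6 = 6; σ²_VFX = ((7−5)/6)² = 0.111

Forward pass:
ES_Casting = 0; EF_Casting = 14
ES_Location scouting = 0; EF_Location scouting = 5
ES_Set construction = max(EF_Casting=14, EF_Location scouting=5) = 14; EF_Set construction = 14+8 = 22
ES_Costume fitting = max(EF_Casting=14, EF_Location scouting=5) = 14; EF_Costume fitting = 14+15 = 29
ES_Principal photography = max(EF_Casting=14, EF_Location scouting=5) = 14; EF_Principal photography = 14+10 = 24
ES_Pickup shots = max(EF_Location scouting=5, EF_Principal photography=24) = 24; EF_Pickup shots = 24+4 = 28
ES_Editing = 22; EF_Editing = 22+5 = 27
ES_Sound mix = max(EF_Set construction=22, EF_Principal photography=24) = 24; EF_Sound mix = 24+3 = 27
ES_Color grade = 5; EF_Color grade = 5+5 = 10
ES_VFX = max(EF_Costume fitting=29, EF_Principal photography=24, EF_Pickup shots=28, EF_Editing=27, EF_Sound mix=27, EF_Color grade=10) = 29; EF_VFX = 29+6 = 35
Expected project duration μ = 35 days. Critical path: Casting → Costume fitting → VFX.

Variances on critical path: σ²_Casting=0.111, σ²_Costume fitting=11.111, σ²_VFX=0.111.
Largest is σ²_Costume fitting = 11.111.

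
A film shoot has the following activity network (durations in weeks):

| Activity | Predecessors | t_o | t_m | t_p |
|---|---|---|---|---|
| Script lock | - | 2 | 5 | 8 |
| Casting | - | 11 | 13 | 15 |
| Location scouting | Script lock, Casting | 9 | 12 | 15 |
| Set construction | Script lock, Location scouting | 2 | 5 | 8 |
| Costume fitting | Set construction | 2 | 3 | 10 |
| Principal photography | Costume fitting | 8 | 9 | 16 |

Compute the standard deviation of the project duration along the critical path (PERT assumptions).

te_Script lock = (2 + 4·5 + 8)/6 = 30/6 = 5; σ²_Script lock = ((8−2)/6)² = 1.000
te_Casting = (11 + 4·13 + 15)/6 = 78/6 = 13; σ²_Casting = ((15−11)/6)² = 0.444
te_Location scouting = (9 + 4·12 + 15)/6 = 72/6 = 12; σ²_Location scouting = ((15−9)/6)² = 1.000
te_Set construction = (2 + 4·5 + 8)/6 = 30/6 = 5; σ²_Set construction = ((8−2)/6)² = 1.000
te_Costume fitting = (2 + 4·3 + 10)/6 = 24/6 = 4; σ²_Costume fitting = ((10−2)/6)² = 1.778
te_Principal photography = (8 + 4·9 + 16)/6 = 60/6 = 10; σ²_Principal photography = ((16−8)/6)² = 1.778

Forward pass:
ES_Script lock = 0; EF_Script lock = 5
ES_Casting = 0; EF_Casting = 13
ES_Location scouting = max(EF_Script lock=5, EF_Casting=13) = 13; EF_Location scouting = 13+12 = 25
ES_Set construction = max(EF_Script lock=5, EF_Location scouting=25) = 25; EF_Set construction = 25+5 = 30
ES_Costume fitting = 30; EF_Costume fitting = 30+4 = 34
ES_Principal photography = 34; EF_Principal photography = 34+10 = 44
Expected project duration μ = 44 weeks. Critical path: Casting → Location scouting → Set construction → Costume fitting → Principal photography.

Variance along critical path = 0.444 + 1.000 + 1.000 + 1.778 + 1.778 = 6.000
σ = √6.000 = 2.449 weeks

2.45 weeks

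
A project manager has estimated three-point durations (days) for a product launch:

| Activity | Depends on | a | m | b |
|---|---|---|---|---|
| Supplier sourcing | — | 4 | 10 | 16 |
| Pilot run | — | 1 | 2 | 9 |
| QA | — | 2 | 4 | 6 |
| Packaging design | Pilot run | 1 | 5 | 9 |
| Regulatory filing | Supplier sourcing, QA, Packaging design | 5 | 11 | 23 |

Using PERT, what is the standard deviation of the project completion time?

3.61 days

te_Supplier sourcing = (4 + 4·10 + 16)/6 = 60/6 = 10; σ²_Supplier sourcing = ((16−4)/6)² = 4.000
te_Pilot run = (1 + 4·2 + 9)/6 = 18/6 = 3; σ²_Pilot run = ((9−1)/6)² = 1.778
te_QA = (2 + 4·4 + 6)/6 = 24/6 = 4; σ²_QA = ((6−2)/6)² = 0.444
te_Packaging design = (1 + 4·5 + 9)/6 = 30/6 = 5; σ²_Packaging design = ((9−1)/6)² = 1.778
te_Regulatory filing = (5 + 4·11 + 23)/6 = 72/6 = 12; σ²_Regulatory filing = ((23−5)/6)² = 9.000

Forward pass:
ES_Supplier sourcing = 0; EF_Supplier sourcing = 10
ES_Pilot run = 0; EF_Pilot run = 3
ES_QA = 0; EF_QA = 4
ES_Packaging design = 3; EF_Packaging design = 3+5 = 8
ES_Regulatory filing = max(EF_Supplier sourcing=10, EF_QA=4, EF_Packaging design=8) = 10; EF_Regulatory filing = 10+12 = 22
Expected project duration μ = 22 days. Critical path: Supplier sourcing → Regulatory filing.

Variance along critical path = 4.000 + 9.000 = 13.000
σ = √13.000 = 3.606 days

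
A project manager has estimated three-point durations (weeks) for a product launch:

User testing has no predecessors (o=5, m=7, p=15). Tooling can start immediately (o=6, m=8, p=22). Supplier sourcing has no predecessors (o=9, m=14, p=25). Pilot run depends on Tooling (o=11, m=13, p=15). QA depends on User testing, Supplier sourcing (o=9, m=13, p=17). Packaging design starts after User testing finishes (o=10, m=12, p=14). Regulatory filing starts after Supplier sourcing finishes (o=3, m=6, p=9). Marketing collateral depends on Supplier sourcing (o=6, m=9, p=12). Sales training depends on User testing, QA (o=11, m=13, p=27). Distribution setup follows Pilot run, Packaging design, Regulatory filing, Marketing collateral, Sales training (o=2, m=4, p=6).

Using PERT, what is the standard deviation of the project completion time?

4.06 weeks

te_User testing = (5 + 4·7 + 15)/6 = 48/6 = 8; σ²_User testing = ((15−5)/6)² = 2.778
te_Tooling = (6 + 4·8 + 22)/6 = 60/6 = 10; σ²_Tooling = ((22−6)/6)² = 7.111
te_Supplier sourcing = (9 + 4·14 + 25)/6 = 90/6 = 15; σ²_Supplier sourcing = ((25−9)/6)² = 7.111
te_Pilot run = (11 + 4·13 + 15)/6 = 78/6 = 13; σ²_Pilot run = ((15−11)/6)² = 0.444
te_QA = (9 + 4·13 + 17)/6 = 78/6 = 13; σ²_QA = ((17−9)/6)² = 1.778
te_Packaging design = (10 + 4·12 + 14)/6 = 72/6 = 12; σ²_Packaging design = ((14−10)/6)² = 0.444
te_Regulatory filing = (3 + 4·6 + 9)/6 = 36/6 = 6; σ²_Regulatory filing = ((9−3)/6)² = 1.000
te_Marketing collateral = (6 + 4·9 + 12)/6 = 54/6 = 9; σ²_Marketing collateral = ((12−6)/6)² = 1.000
te_Sales training = (11 + 4·13 + 27)/6 = 90/6 = 15; σ²_Sales training = ((27−11)/6)² = 7.111
te_Distribution setup = (2 + 4·4 + 6)/6 = 24/6 = 4; σ²_Distribution setup = ((6−2)/6)² = 0.444

Forward pass:
ES_User testing = 0; EF_User testing = 8
ES_Tooling = 0; EF_Tooling = 10
ES_Supplier sourcing = 0; EF_Supplier sourcing = 15
ES_Pilot run = 10; EF_Pilot run = 10+13 = 23
ES_QA = max(EF_User testing=8, EF_Supplier sourcing=15) = 15; EF_QA = 15+13 = 28
ES_Packaging design = 8; EF_Packaging design = 8+12 = 20
ES_Regulatory filing = 15; EF_Regulatory filing = 15+6 = 21
ES_Marketing collateral = 15; EF_Marketing collateral = 15+9 = 24
ES_Sales training = max(EF_User testing=8, EF_QA=28) = 28; EF_Sales training = 28+15 = 43
ES_Distribution setup = max(EF_Pilot run=23, EF_Packaging design=20, EF_Regulatory filing=21, EF_Marketing collateral=24, EF_Sales training=43) = 43; EF_Distribution setup = 43+4 = 47
Expected project duration μ = 47 weeks. Critical path: Supplier sourcing → QA → Sales training → Distribution setup.

Variance along critical path = 7.111 + 1.778 + 7.111 + 0.444 = 16.444
σ = √16.444 = 4.055 weeks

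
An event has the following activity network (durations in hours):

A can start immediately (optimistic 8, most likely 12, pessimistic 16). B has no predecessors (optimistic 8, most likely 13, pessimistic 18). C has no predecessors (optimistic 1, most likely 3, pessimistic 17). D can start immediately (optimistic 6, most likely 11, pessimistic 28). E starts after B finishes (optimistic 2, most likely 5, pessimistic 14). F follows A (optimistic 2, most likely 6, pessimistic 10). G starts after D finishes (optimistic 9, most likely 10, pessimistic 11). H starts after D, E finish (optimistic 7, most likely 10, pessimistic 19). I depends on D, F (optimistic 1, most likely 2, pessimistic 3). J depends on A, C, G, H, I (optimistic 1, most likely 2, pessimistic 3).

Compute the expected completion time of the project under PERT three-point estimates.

32 hours

te_A = (8 + 4·12 + 16)/6 = 72/6 = 12
te_B = (8 + 4·13 + 18)/6 = 78/6 = 13
te_C = (1 + 4·3 + 17)/6 = 30/6 = 5
te_D = (6 + 4·11 + 28)/6 = 78/6 = 13
te_E = (2 + 4·5 + 14)/6 = 36/6 = 6
te_F = (2 + 4·6 + 10)/6 = 36/6 = 6
te_G = (9 + 4·10 + 11)/6 = 60/6 = 10
te_H = (7 + 4·10 + 19)/6 = 66/6 = 11
te_I = (1 + 4·2 + 3)/6 = 12/6 = 2
te_J = (1 + 4·2 + 3)/6 = 12/6 = 2

Forward pass:
ES_A = 0; EF_A = 12
ES_B = 0; EF_B = 13
ES_C = 0; EF_C = 5
ES_D = 0; EF_D = 13
ES_E = 13; EF_E = 13+6 = 19
ES_F = 12; EF_F = 12+6 = 18
ES_G = 13; EF_G = 13+10 = 23
ES_H = max(EF_D=13, EF_E=19) = 19; EF_H = 19+11 = 30
ES_I = max(EF_D=13, EF_F=18) = 18; EF_I = 18+2 = 20
ES_J = max(EF_A=12, EF_C=5, EF_G=23, EF_H=30, EF_I=20) = 30; EF_J = 30+2 = 32
Expected project duration μ = 32 hours. Critical path: B → E → H → J.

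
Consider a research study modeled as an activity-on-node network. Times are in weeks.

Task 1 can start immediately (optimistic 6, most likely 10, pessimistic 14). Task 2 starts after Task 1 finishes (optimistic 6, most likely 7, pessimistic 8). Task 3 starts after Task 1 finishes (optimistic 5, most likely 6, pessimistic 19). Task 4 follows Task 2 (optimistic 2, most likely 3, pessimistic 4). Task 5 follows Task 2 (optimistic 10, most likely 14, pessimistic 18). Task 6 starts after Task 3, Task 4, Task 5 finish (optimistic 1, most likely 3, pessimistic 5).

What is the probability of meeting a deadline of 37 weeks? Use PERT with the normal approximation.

0.931

te_Task 1 = (6 + 4·10 + 14)/6 = 60/6 = 10; σ²_Task 1 = ((14−6)/6)² = 1.778
te_Task 2 = (6 + 4·7 + 8)/6 = 42/6 = 7; σ²_Task 2 = ((8−6)/6)² = 0.111
te_Task 3 = (5 + 4·6 + 19)/6 = 48/6 = 8; σ²_Task 3 = ((19−5)/6)² = 5.444
te_Task 4 = (2 + 4·3 + 4)/6 = 18/6 = 3; σ²_Task 4 = ((4−2)/6)² = 0.111
te_Task 5 = (10 + 4·14 + 18)/6 = 84/6 = 14; σ²_Task 5 = ((18−10)/6)² = 1.778
te_Task 6 = (1 + 4·3 + 5)/6 = 18/6 = 3; σ²_Task 6 = ((5−1)/6)² = 0.444

Forward pass:
ES_Task 1 = 0; EF_Task 1 = 10
ES_Task 2 = 10; EF_Task 2 = 10+7 = 17
ES_Task 3 = 10; EF_Task 3 = 10+8 = 18
ES_Task 4 = 17; EF_Task 4 = 17+3 = 20
ES_Task 5 = 17; EF_Task 5 = 17+14 = 31
ES_Task 6 = max(EF_Task 3=18, EF_Task 4=20, EF_Task 5=31) = 31; EF_Task 6 = 31+3 = 34
Expected project duration μ = 34 weeks. Critical path: Task 1 → Task 2 → Task 5 → Task 6.

Variance along critical path = 1.778 + 0.111 + 1.778 + 0.444 = 4.111; σ = √4.111 = 2.028 weeks.
Z = (37 − 34) / 2.028 = 1.480
P(T ≤ 37) = Φ(1.480) ≈ 0.931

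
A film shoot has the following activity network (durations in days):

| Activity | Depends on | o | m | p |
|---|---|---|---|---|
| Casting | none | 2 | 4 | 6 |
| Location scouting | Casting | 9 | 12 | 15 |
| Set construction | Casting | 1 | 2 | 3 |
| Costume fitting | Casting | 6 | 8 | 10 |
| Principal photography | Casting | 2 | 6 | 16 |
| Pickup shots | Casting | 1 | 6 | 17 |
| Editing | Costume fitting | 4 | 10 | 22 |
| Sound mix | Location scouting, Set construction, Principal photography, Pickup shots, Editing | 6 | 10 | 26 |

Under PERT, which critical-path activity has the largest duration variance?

te_Casting = (2 + 4·4 + 6)/6 = 24/6 = 4; σ²_Casting = ((6−2)/6)² = 0.444
te_Location scouting = (9 + 4·12 + 15)/6 = 72/6 = 12; σ²_Location scouting = ((15−9)/6)² = 1.000
te_Set construction = (1 + 4·2 + 3)/6 = 12/6 = 2; σ²_Set construction = ((3−1)/6)² = 0.111
te_Costume fitting = (6 + 4·8 + 10)/6 = 48/6 = 8; σ²_Costume fitting = ((10−6)/6)² = 0.444
te_Principal photography = (2 + 4·6 + 16)/6 = 42/6 = 7; σ²_Principal photography = ((16−2)/6)² = 5.444
te_Pickup shots = (1 + 4·6 + 17)/6 = 42/6 = 7; σ²_Pickup shots = ((17−1)/6)² = 7.111
te_Editing = (4 + 4·10 + 22)/6 = 66/6 = 11; σ²_Editing = ((22−4)/6)² = 9.000
te_Sound mix = (6 + 4·10 + 26)/6 = 72/6 = 12; σ²_Sound mix = ((26−6)/6)² = 11.111

Forward pass:
ES_Casting = 0; EF_Casting = 4
ES_Location scouting = 4; EF_Location scouting = 4+12 = 16
ES_Set construction = 4; EF_Set construction = 4+2 = 6
ES_Costume fitting = 4; EF_Costume fitting = 4+8 = 12
ES_Principal photography = 4; EF_Principal photography = 4+7 = 11
ES_Pickup shots = 4; EF_Pickup shots = 4+7 = 11
ES_Editing = 12; EF_Editing = 12+11 = 23
ES_Sound mix = max(EF_Location scouting=16, EF_Set construction=6, EF_Principal photography=11, EF_Pickup shots=11, EF_Editing=23) = 23; EF_Sound mix = 23+12 = 35
Expected project duration μ = 35 days. Critical path: Casting → Costume fitting → Editing → Sound mix.

Variances on critical path: σ²_Casting=0.444, σ²_Costume fitting=0.444, σ²_Editing=9.000, σ²_Sound mix=11.111.
Largest is σ²_Sound mix = 11.111.

Sound mix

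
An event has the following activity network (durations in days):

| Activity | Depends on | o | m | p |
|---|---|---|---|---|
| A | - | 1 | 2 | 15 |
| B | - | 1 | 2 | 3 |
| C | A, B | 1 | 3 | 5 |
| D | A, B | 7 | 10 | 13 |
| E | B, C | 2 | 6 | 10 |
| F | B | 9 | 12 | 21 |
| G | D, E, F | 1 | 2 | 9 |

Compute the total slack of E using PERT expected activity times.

te_A = (1 + 4·2 + 15)/6 = 24/6 = 4
te_B = (1 + 4·2 + 3)/6 = 12/6 = 2
te_C = (1 + 4·3 + 5)/6 = 18/6 = 3
te_D = (7 + 4·10 + 13)/6 = 60/6 = 10
te_E = (2 + 4·6 + 10)/6 = 36/6 = 6
te_F = (9 + 4·12 + 21)/6 = 78/6 = 13
te_G = (1 + 4·2 + 9)/6 = 18/6 = 3

Forward pass:
ES_A = 0; EF_A = 4
ES_B = 0; EF_B = 2
ES_C = max(EF_A=4, EF_B=2) = 4; EF_C = 4+3 = 7
ES_D = max(EF_A=4, EF_B=2) = 4; EF_D = 4+10 = 14
ES_E = max(EF_B=2, EF_C=7) = 7; EF_E = 7+6 = 13
ES_F = 2; EF_F = 2+13 = 15
ES_G = max(EF_D=14, EF_E=13, EF_F=15) = 15; EF_G = 15+3 = 18
Expected project duration μ = 18 days. Critical path: B → F → G.

Backward pass:
LF_G = 18; LS_G = 18−3 = 15
LF_F = LS_G = 15; LS_F = 15−13 = 2
LF_E = LS_G = 15; LS_E = 15−6 = 9
LF_D = LS_G = 15; LS_D = 15−10 = 5
LF_C = LS_E = 9; LS_C = 9−3 = 6
LF_B = min(LS_C=6, LS_D=5, LS_E=9, LS_F=2) = 2; LS_B = 2−2 = 0
LF_A = min(LS_C=6, LS_D=5) = 5; LS_A = 5−4 = 1
Slack_E = LS_E − ES_E = 9 − 7 = 2

2 days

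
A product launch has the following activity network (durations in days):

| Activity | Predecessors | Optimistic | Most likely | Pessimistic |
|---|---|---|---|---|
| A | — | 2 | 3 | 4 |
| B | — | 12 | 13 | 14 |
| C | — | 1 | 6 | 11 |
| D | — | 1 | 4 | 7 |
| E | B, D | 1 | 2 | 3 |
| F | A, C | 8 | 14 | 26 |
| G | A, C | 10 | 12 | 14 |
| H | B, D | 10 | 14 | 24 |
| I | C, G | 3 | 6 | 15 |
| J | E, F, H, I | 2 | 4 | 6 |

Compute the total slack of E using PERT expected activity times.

te_A = (2 + 4·3 + 4)/6 = 18/6 = 3
te_B = (12 + 4·13 + 14)/6 = 78/6 = 13
te_C = (1 + 4·6 + 11)/6 = 36/6 = 6
te_D = (1 + 4·4 + 7)/6 = 24/6 = 4
te_E = (1 + 4·2 + 3)/6 = 12/6 = 2
te_F = (8 + 4·14 + 26)/6 = 90/6 = 15
te_G = (10 + 4·12 + 14)/6 = 72/6 = 12
te_H = (10 + 4·14 + 24)/6 = 90/6 = 15
te_I = (3 + 4·6 + 15)/6 = 42/6 = 7
te_J = (2 + 4·4 + 6)/6 = 24/6 = 4

Forward pass:
ES_A = 0; EF_A = 3
ES_B = 0; EF_B = 13
ES_C = 0; EF_C = 6
ES_D = 0; EF_D = 4
ES_E = max(EF_B=13, EF_D=4) = 13; EF_E = 13+2 = 15
ES_F = max(EF_A=3, EF_C=6) = 6; EF_F = 6+15 = 21
ES_G = max(EF_A=3, EF_C=6) = 6; EF_G = 6+12 = 18
ES_H = max(EF_B=13, EF_D=4) = 13; EF_H = 13+15 = 28
ES_I = max(EF_C=6, EF_G=18) = 18; EF_I = 18+7 = 25
ES_J = max(EF_E=15, EF_F=21, EF_H=28, EF_I=25) = 28; EF_J = 28+4 = 32
Expected project duration μ = 32 days. Critical path: B → H → J.

Backward pass:
LF_J = 32; LS_J = 32−4 = 28
LF_I = LS_J = 28; LS_I = 28−7 = 21
LF_H = LS_J = 28; LS_H = 28−15 = 13
LF_G = LS_I = 21; LS_G = 21−12 = 9
LF_F = LS_J = 28; LS_F = 28−15 = 13
LF_E = LS_J = 28; LS_E = 28−2 = 26
LF_D = min(LS_E=26, LS_H=13) = 13; LS_D = 13−4 = 9
LF_C = min(LS_F=13, LS_G=9, LS_I=21) = 9; LS_C = 9−6 = 3
LF_B = min(LS_E=26, LS_H=13) = 13; LS_B = 13−13 = 0
LF_A = min(LS_F=13, LS_G=9) = 9; LS_A = 9−3 = 6
Slack_E = LS_E − ES_E = 26 − 13 = 13

13 days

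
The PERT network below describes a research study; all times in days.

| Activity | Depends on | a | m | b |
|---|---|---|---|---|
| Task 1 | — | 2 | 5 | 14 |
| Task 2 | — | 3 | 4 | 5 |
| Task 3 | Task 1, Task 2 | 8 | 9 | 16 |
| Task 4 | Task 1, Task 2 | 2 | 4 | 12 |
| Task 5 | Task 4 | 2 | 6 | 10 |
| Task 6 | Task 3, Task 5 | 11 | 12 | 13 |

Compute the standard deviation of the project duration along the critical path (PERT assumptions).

te_Task 1 = (2 + 4·5 + 14)/6 = 36/6 = 6; σ²_Task 1 = ((14−2)/6)² = 4.000
te_Task 2 = (3 + 4·4 + 5)/6 = 24/6 = 4; σ²_Task 2 = ((5−3)/6)² = 0.111
te_Task 3 = (8 + 4·9 + 16)/6 = 60/6 = 10; σ²_Task 3 = ((16−8)/6)² = 1.778
te_Task 4 = (2 + 4·4 + 12)/6 = 30/6 = 5; σ²_Task 4 = ((12−2)/6)² = 2.778
te_Task 5 = (2 + 4·6 + 10)/6 = 36/6 = 6; σ²_Task 5 = ((10−2)/6)² = 1.778
te_Task 6 = (11 + 4·12 + 13)/6 = 72/6 = 12; σ²_Task 6 = ((13−11)/6)² = 0.111

Forward pass:
ES_Task 1 = 0; EF_Task 1 = 6
ES_Task 2 = 0; EF_Task 2 = 4
ES_Task 3 = max(EF_Task 1=6, EF_Task 2=4) = 6; EF_Task 3 = 6+10 = 16
ES_Task 4 = max(EF_Task 1=6, EF_Task 2=4) = 6; EF_Task 4 = 6+5 = 11
ES_Task 5 = 11; EF_Task 5 = 11+6 = 17
ES_Task 6 = max(EF_Task 3=16, EF_Task 5=17) = 17; EF_Task 6 = 17+12 = 29
Expected project duration μ = 29 days. Critical path: Task 1 → Task 4 → Task 5 → Task 6.

Variance along critical path = 4.000 + 2.778 + 1.778 + 0.111 = 8.667
σ = √8.667 = 2.944 days

2.94 days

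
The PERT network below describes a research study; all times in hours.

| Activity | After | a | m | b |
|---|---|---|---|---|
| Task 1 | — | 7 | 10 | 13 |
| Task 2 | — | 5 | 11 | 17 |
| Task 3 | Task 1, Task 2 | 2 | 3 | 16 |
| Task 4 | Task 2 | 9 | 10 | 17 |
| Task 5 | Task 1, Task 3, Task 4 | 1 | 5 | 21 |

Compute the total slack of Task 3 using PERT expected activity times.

te_Task 1 = (7 + 4·10 + 13)/6 = 60/6 = 10
te_Task 2 = (5 + 4·11 + 17)/6 = 66/6 = 11
te_Task 3 = (2 + 4·3 + 16)/6 = 30/6 = 5
te_Task 4 = (9 + 4·10 + 17)/6 = 66/6 = 11
te_Task 5 = (1 + 4·5 + 21)/6 = 42/6 = 7

Forward pass:
ES_Task 1 = 0; EF_Task 1 = 10
ES_Task 2 = 0; EF_Task 2 = 11
ES_Task 3 = max(EF_Task 1=10, EF_Task 2=11) = 11; EF_Task 3 = 11+5 = 16
ES_Task 4 = 11; EF_Task 4 = 11+11 = 22
ES_Task 5 = max(EF_Task 1=10, EF_Task 3=16, EF_Task 4=22) = 22; EF_Task 5 = 22+7 = 29
Expected project duration μ = 29 hours. Critical path: Task 2 → Task 4 → Task 5.

Backward pass:
LF_Task 5 = 29; LS_Task 5 = 29−7 = 22
LF_Task 4 = LS_Task 5 = 22; LS_Task 4 = 22−11 = 11
LF_Task 3 = LS_Task 5 = 22; LS_Task 3 = 22−5 = 17
LF_Task 2 = min(LS_Task 3=17, LS_Task 4=11) = 11; LS_Task 2 = 11−11 = 0
LF_Task 1 = min(LS_Task 3=17, LS_Task 5=22) = 17; LS_Task 1 = 17−10 = 7
Slack_Task 3 = LS_Task 3 − ES_Task 3 = 17 − 11 = 6

6 hours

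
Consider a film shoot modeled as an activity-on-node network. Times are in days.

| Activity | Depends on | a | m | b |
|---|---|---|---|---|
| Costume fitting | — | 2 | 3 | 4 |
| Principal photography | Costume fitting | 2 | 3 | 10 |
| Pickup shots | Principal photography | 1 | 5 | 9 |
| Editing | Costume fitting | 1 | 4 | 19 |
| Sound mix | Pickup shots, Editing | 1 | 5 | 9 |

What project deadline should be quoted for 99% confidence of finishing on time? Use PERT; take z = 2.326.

22.4 days

te_Costume fitting = (2 + 4·3 + 4)/6 = 18/6 = 3; σ²_Costume fitting = ((4−2)/6)² = 0.111
te_Principal photography = (2 + 4·3 + 10)/6 = 24/6 = 4; σ²_Principal photography = ((10−2)/6)² = 1.778
te_Pickup shots = (1 + 4·5 + 9)/6 = 30/6 = 5; σ²_Pickup shots = ((9−1)/6)² = 1.778
te_Editing = (1 + 4·4 + 19)/6 = 36/6 = 6; σ²_Editing = ((19−1)/6)² = 9.000
te_Sound mix = (1 + 4·5 + 9)/6 = 30/6 = 5; σ²_Sound mix = ((9−1)/6)² = 1.778

Forward pass:
ES_Costume fitting = 0; EF_Costume fitting = 3
ES_Principal photography = 3; EF_Principal photography = 3+4 = 7
ES_Pickup shots = 7; EF_Pickup shots = 7+5 = 12
ES_Editing = 3; EF_Editing = 3+6 = 9
ES_Sound mix = max(EF_Pickup shots=12, EF_Editing=9) = 12; EF_Sound mix = 12+5 = 17
Expected project duration μ = 17 days. Critical path: Costume fitting → Principal photography → Pickup shots → Sound mix.

Variance along critical path = 0.111 + 1.778 + 1.778 + 1.778 = 5.444; σ = 2.333 days.
D = μ + z·σ = 17 + 2.326·2.333 = 22.4 days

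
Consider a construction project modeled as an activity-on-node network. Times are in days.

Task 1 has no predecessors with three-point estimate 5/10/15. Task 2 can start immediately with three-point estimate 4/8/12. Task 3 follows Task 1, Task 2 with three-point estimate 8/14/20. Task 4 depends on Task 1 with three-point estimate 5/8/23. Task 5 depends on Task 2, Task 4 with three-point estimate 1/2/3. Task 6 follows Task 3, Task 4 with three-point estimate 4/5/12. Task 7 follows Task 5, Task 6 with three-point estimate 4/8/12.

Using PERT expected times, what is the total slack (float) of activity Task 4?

4 days

te_Task 1 = (5 + 4·10 + 15)/6 = 60/6 = 10
te_Task 2 = (4 + 4·8 + 12)/6 = 48/6 = 8
te_Task 3 = (8 + 4·14 + 20)/6 = 84/6 = 14
te_Task 4 = (5 + 4·8 + 23)/6 = 60/6 = 10
te_Task 5 = (1 + 4·2 + 3)/6 = 12/6 = 2
te_Task 6 = (4 + 4·5 + 12)/6 = 36/6 = 6
te_Task 7 = (4 + 4·8 + 12)/6 = 48/6 = 8

Forward pass:
ES_Task 1 = 0; EF_Task 1 = 10
ES_Task 2 = 0; EF_Task 2 = 8
ES_Task 3 = max(EF_Task 1=10, EF_Task 2=8) = 10; EF_Task 3 = 10+14 = 24
ES_Task 4 = 10; EF_Task 4 = 10+10 = 20
ES_Task 5 = max(EF_Task 2=8, EF_Task 4=20) = 20; EF_Task 5 = 20+2 = 22
ES_Task 6 = max(EF_Task 3=24, EF_Task 4=20) = 24; EF_Task 6 = 24+6 = 30
ES_Task 7 = max(EF_Task 5=22, EF_Task 6=30) = 30; EF_Task 7 = 30+8 = 38
Expected project duration μ = 38 days. Critical path: Task 1 → Task 3 → Task 6 → Task 7.

Backward pass:
LF_Task 7 = 38; LS_Task 7 = 38−8 = 30
LF_Task 6 = LS_Task 7 = 30; LS_Task 6 = 30−6 = 24
LF_Task 5 = LS_Task 7 = 30; LS_Task 5 = 30−2 = 28
LF_Task 4 = min(LS_Task 5=28, LS_Task 6=24) = 24; LS_Task 4 = 24−10 = 14
LF_Task 3 = LS_Task 6 = 24; LS_Task 3 = 24−14 = 10
LF_Task 2 = min(LS_Task 3=10, LS_Task 5=28) = 10; LS_Task 2 = 10−8 = 2
LF_Task 1 = min(LS_Task 3=10, LS_Task 4=14) = 10; LS_Task 1 = 10−10 = 0
Slack_Task 4 = LS_Task 4 − ES_Task 4 = 14 − 10 = 4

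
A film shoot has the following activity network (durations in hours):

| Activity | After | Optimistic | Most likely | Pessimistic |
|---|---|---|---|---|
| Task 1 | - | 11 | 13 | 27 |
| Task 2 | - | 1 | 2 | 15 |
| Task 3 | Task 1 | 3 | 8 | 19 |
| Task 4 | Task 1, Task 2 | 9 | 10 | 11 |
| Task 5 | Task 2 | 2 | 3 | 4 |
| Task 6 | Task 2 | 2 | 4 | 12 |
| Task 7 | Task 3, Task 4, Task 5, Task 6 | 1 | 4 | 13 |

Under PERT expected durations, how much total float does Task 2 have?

te_Task 1 = (11 + 4·13 + 27)/6 = 90/6 = 15
te_Task 2 = (1 + 4·2 + 15)/6 = 24/6 = 4
te_Task 3 = (3 + 4·8 + 19)/6 = 54/6 = 9
te_Task 4 = (9 + 4·10 + 11)/6 = 60/6 = 10
te_Task 5 = (2 + 4·3 + 4)/6 = 18/6 = 3
te_Task 6 = (2 + 4·4 + 12)/6 = 30/6 = 5
te_Task 7 = (1 + 4·4 + 13)/6 = 30/6 = 5

Forward pass:
ES_Task 1 = 0; EF_Task 1 = 15
ES_Task 2 = 0; EF_Task 2 = 4
ES_Task 3 = 15; EF_Task 3 = 15+9 = 24
ES_Task 4 = max(EF_Task 1=15, EF_Task 2=4) = 15; EF_Task 4 = 15+10 = 25
ES_Task 5 = 4; EF_Task 5 = 4+3 = 7
ES_Task 6 = 4; EF_Task 6 = 4+5 = 9
ES_Task 7 = max(EF_Task 3=24, EF_Task 4=25, EF_Task 5=7, EF_Task 6=9) = 25; EF_Task 7 = 25+5 = 30
Expected project duration μ = 30 hours. Critical path: Task 1 → Task 4 → Task 7.

Backward pass:
LF_Task 7 = 30; LS_Task 7 = 30−5 = 25
LF_Task 6 = LS_Task 7 = 25; LS_Task 6 = 25−5 = 20
LF_Task 5 = LS_Task 7 = 25; LS_Task 5 = 25−3 = 22
LF_Task 4 = LS_Task 7 = 25; LS_Task 4 = 25−10 = 15
LF_Task 3 = LS_Task 7 = 25; LS_Task 3 = 25−9 = 16
LF_Task 2 = min(LS_Task 4=15, LS_Task 5=22, LS_Task 6=20) = 15; LS_Task 2 = 15−4 = 11
LF_Task 1 = min(LS_Task 3=16, LS_Task 4=15) = 15; LS_Task 1 = 15−15 = 0
Slack_Task 2 = LS_Task 2 − ES_Task 2 = 11 − 0 = 11

11 hours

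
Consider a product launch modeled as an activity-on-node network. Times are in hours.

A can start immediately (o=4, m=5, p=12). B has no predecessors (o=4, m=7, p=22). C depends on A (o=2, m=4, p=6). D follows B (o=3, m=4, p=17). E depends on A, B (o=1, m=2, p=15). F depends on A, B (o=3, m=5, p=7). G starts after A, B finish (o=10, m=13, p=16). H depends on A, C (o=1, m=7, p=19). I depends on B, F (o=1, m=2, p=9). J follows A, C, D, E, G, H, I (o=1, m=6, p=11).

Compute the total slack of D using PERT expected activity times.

7 hours

te_A = (4 + 4·5 + 12)/6 = 36/6 = 6
te_B = (4 + 4·7 + 22)/6 = 54/6 = 9
te_C = (2 + 4·4 + 6)/6 = 24/6 = 4
te_D = (3 + 4·4 + 17)/6 = 36/6 = 6
te_E = (1 + 4·2 + 15)/6 = 24/6 = 4
te_F = (3 + 4·5 + 7)/6 = 30/6 = 5
te_G = (10 + 4·13 + 16)/6 = 78/6 = 13
te_H = (1 + 4·7 + 19)/6 = 48/6 = 8
te_I = (1 + 4·2 + 9)/6 = 18/6 = 3
te_J = (1 + 4·6 + 11)/6 = 36/6 = 6

Forward pass:
ES_A = 0; EF_A = 6
ES_B = 0; EF_B = 9
ES_C = 6; EF_C = 6+4 = 10
ES_D = 9; EF_D = 9+6 = 15
ES_E = max(EF_A=6, EF_B=9) = 9; EF_E = 9+4 = 13
ES_F = max(EF_A=6, EF_B=9) = 9; EF_F = 9+5 = 14
ES_G = max(EF_A=6, EF_B=9) = 9; EF_G = 9+13 = 22
ES_H = max(EF_A=6, EF_C=10) = 10; EF_H = 10+8 = 18
ES_I = max(EF_B=9, EF_F=14) = 14; EF_I = 14+3 = 17
ES_J = max(EF_A=6, EF_C=10, EF_D=15, EF_E=13, EF_G=22, EF_H=18, EF_I=17) = 22; EF_J = 22+6 = 28
Expected project duration μ = 28 hours. Critical path: B → G → J.

Backward pass:
LF_J = 28; LS_J = 28−6 = 22
LF_I = LS_J = 22; LS_I = 22−3 = 19
LF_H = LS_J = 22; LS_H = 22−8 = 14
LF_G = LS_J = 22; LS_G = 22−13 = 9
LF_F = LS_I = 19; LS_F = 19−5 = 14
LF_E = LS_J = 22; LS_E = 22−4 = 18
LF_D = LS_J = 22; LS_D = 22−6 = 16
LF_C = min(LS_H=14, LS_J=22) = 14; LS_C = 14−4 = 10
LF_B = min(LS_D=16, LS_E=18, LS_F=14, LS_G=9, LS_I=19) = 9; LS_B = 9−9 = 0
LF_A = min(LS_C=10, LS_E=18, LS_F=14, LS_G=9, LS_H=14, LS_J=22) = 9; LS_A = 9−6 = 3
Slack_D = LS_D − ES_D = 16 − 9 = 7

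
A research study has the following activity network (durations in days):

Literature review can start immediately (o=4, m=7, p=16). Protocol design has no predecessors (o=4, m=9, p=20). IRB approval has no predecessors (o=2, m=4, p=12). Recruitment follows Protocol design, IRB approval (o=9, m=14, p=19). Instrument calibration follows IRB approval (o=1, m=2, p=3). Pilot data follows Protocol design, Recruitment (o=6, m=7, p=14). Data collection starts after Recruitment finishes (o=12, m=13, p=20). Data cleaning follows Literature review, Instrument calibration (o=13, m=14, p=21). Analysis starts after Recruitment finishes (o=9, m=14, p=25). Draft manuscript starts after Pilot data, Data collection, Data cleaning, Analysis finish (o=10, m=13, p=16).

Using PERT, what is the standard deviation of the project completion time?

4.24 days

te_Literature review = (4 + 4·7 + 16)/6 = 48/6 = 8; σ²_Literature review = ((16−4)/6)² = 4.000
te_Protocol design = (4 + 4·9 + 20)/6 = 60/6 = 10; σ²_Protocol design = ((20−4)/6)² = 7.111
te_IRB approval = (2 + 4·4 + 12)/6 = 30/6 = 5; σ²_IRB approval = ((12−2)/6)² = 2.778
te_Recruitment = (9 + 4·14 + 19)/6 = 84/6 = 14; σ²_Recruitment = ((19−9)/6)² = 2.778
te_Instrument calibration = (1 + 4·2 + 3)/6 = 12/6 = 2; σ²_Instrument calibration = ((3−1)/6)² = 0.111
te_Pilot data = (6 + 4·7 + 14)/6 = 48/6 = 8; σ²_Pilot data = ((14−6)/6)² = 1.778
te_Data collection = (12 + 4·13 + 20)/6 = 84/6 = 14; σ²_Data collection = ((20−12)/6)² = 1.778
te_Data cleaning = (13 + 4·14 + 21)/6 = 90/6 = 15; σ²_Data cleaning = ((21−13)/6)² = 1.778
te_Analysis = (9 + 4·14 + 25)/6 = 90/6 = 15; σ²_Analysis = ((25−9)/6)² = 7.111
te_Draft manuscript = (10 + 4·13 + 16)/6 = 78/6 = 13; σ²_Draft manuscript = ((16−10)/6)² = 1.000

Forward pass:
ES_Literature review = 0; EF_Literature review = 8
ES_Protocol design = 0; EF_Protocol design = 10
ES_IRB approval = 0; EF_IRB approval = 5
ES_Recruitment = max(EF_Protocol design=10, EF_IRB approval=5) = 10; EF_Recruitment = 10+14 = 24
ES_Instrument calibration = 5; EF_Instrument calibration = 5+2 = 7
ES_Pilot data = max(EF_Protocol design=10, EF_Recruitment=24) = 24; EF_Pilot data = 24+8 = 32
ES_Data collection = 24; EF_Data collection = 24+14 = 38
ES_Data cleaning = max(EF_Literature review=8, EF_Instrument calibration=7) = 8; EF_Data cleaning = 8+15 = 23
ES_Analysis = 24; EF_Analysis = 24+15 = 39
ES_Draft manuscript = max(EF_Pilot data=32, EF_Data collection=38, EF_Data cleaning=23, EF_Analysis=39) = 39; EF_Draft manuscript = 39+13 = 52
Expected project duration μ = 52 days. Critical path: Protocol design → Recruitment → Analysis → Draft manuscript.

Variance along critical path = 7.111 + 2.778 + 7.111 + 1.000 = 18.000
σ = √18.000 = 4.243 days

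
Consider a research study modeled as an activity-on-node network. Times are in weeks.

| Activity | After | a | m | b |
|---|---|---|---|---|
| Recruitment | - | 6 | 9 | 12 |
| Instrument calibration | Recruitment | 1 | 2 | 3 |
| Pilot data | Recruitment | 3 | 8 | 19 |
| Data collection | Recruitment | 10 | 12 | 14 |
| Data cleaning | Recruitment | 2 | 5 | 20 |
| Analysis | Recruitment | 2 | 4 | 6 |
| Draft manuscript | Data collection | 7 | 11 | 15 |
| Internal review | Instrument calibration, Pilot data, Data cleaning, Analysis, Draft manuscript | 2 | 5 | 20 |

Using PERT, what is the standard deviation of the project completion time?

3.50 weeks

te_Recruitment = (6 + 4·9 + 12)/6 = 54/6 = 9; σ²_Recruitment = ((12−6)/6)² = 1.000
te_Instrument calibration = (1 + 4·2 + 3)/6 = 12/6 = 2; σ²_Instrument calibration = ((3−1)/6)² = 0.111
te_Pilot data = (3 + 4·8 + 19)/6 = 54/6 = 9; σ²_Pilot data = ((19−3)/6)² = 7.111
te_Data collection = (10 + 4·12 + 14)/6 = 72/6 = 12; σ²_Data collection = ((14−10)/6)² = 0.444
te_Data cleaning = (2 + 4·5 + 20)/6 = 42/6 = 7; σ²_Data cleaning = ((20−2)/6)² = 9.000
te_Analysis = (2 + 4·4 + 6)/6 = 24/6 = 4; σ²_Analysis = ((6−2)/6)² = 0.444
te_Draft manuscript = (7 + 4·11 + 15)/6 = 66/6 = 11; σ²_Draft manuscript = ((15−7)/6)² = 1.778
te_Internal review = (2 + 4·5 + 20)/6 = 42/6 = 7; σ²_Internal review = ((20−2)/6)² = 9.000

Forward pass:
ES_Recruitment = 0; EF_Recruitment = 9
ES_Instrument calibration = 9; EF_Instrument calibration = 9+2 = 11
ES_Pilot data = 9; EF_Pilot data = 9+9 = 18
ES_Data collection = 9; EF_Data collection = 9+12 = 21
ES_Data cleaning = 9; EF_Data cleaning = 9+7 = 16
ES_Analysis = 9; EF_Analysis = 9+4 = 13
ES_Draft manuscript = 21; EF_Draft manuscript = 21+11 = 32
ES_Internal review = max(EF_Instrument calibration=11, EF_Pilot data=18, EF_Data cleaning=16, EF_Analysis=13, EF_Draft manuscript=32) = 32; EF_Internal review = 32+7 = 39
Expected project duration μ = 39 weeks. Critical path: Recruitment → Data collection → Draft manuscript → Internal review.

Variance along critical path = 1.000 + 0.444 + 1.778 + 9.000 = 12.222
σ = √12.222 = 3.496 weeks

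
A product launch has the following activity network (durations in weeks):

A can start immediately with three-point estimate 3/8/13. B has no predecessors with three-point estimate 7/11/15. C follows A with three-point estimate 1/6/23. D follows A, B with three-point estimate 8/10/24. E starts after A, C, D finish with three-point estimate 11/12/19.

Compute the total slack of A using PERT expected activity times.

te_A = (3 + 4·8 + 13)/6 = 48/6 = 8
te_B = (7 + 4·11 + 15)/6 = 66/6 = 11
te_C = (1 + 4·6 + 23)/6 = 48/6 = 8
te_D = (8 + 4·10 + 24)/6 = 72/6 = 12
te_E = (11 + 4·12 + 19)/6 = 78/6 = 13

Forward pass:
ES_A = 0; EF_A = 8
ES_B = 0; EF_B = 11
ES_C = 8; EF_C = 8+8 = 16
ES_D = max(EF_A=8, EF_B=11) = 11; EF_D = 11+12 = 23
ES_E = max(EF_A=8, EF_C=16, EF_D=23) = 23; EF_E = 23+13 = 36
Expected project duration μ = 36 weeks. Critical path: B → D → E.

Backward pass:
LF_E = 36; LS_E = 36−13 = 23
LF_D = LS_E = 23; LS_D = 23−12 = 11
LF_C = LS_E = 23; LS_C = 23−8 = 15
LF_B = LS_D = 11; LS_B = 11−11 = 0
LF_A = min(LS_C=15, LS_D=11, LS_E=23) = 11; LS_A = 11−8 = 3
Slack_A = LS_A − ES_A = 3 − 0 = 3

3 weeks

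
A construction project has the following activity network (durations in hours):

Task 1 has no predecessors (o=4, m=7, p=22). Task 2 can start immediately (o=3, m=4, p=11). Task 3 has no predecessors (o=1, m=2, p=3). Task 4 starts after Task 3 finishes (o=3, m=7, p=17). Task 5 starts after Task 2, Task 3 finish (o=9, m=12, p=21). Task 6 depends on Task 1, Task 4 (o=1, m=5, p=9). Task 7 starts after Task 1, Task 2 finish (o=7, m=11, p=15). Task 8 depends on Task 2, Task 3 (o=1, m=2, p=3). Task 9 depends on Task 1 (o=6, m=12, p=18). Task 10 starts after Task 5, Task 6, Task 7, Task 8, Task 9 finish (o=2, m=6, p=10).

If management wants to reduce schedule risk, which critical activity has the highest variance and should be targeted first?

Task 1

te_Task 1 = (4 + 4·7 + 22)/6 = 54/6 = 9; σ²_Task 1 = ((22−4)/6)² = 9.000
te_Task 2 = (3 + 4·4 + 11)/6 = 30/6 = 5; σ²_Task 2 = ((11−3)/6)² = 1.778
te_Task 3 = (1 + 4·2 + 3)/6 = 12/6 = 2; σ²_Task 3 = ((3−1)/6)² = 0.111
te_Task 4 = (3 + 4·7 + 17)/6 = 48/6 = 8; σ²_Task 4 = ((17−3)/6)² = 5.444
te_Task 5 = (9 + 4·12 + 21)/6 = 78/6 = 13; σ²_Task 5 = ((21−9)/6)² = 4.000
te_Task 6 = (1 + 4·5 + 9)/6 = 30/6 = 5; σ²_Task 6 = ((9−1)/6)² = 1.778
te_Task 7 = (7 + 4·11 + 15)/6 = 66/6 = 11; σ²_Task 7 = ((15−7)/6)² = 1.778
te_Task 8 = (1 + 4·2 + 3)/6 = 12/6 = 2; σ²_Task 8 = ((3−1)/6)² = 0.111
te_Task 9 = (6 + 4·12 + 18)/6 = 72/6 = 12; σ²_Task 9 = ((18−6)/6)² = 4.000
te_Task 10 = (2 + 4·6 + 10)/6 = 36/6 = 6; σ²_Task 10 = ((10−2)/6)² = 1.778

Forward pass:
ES_Task 1 = 0; EF_Task 1 = 9
ES_Task 2 = 0; EF_Task 2 = 5
ES_Task 3 = 0; EF_Task 3 = 2
ES_Task 4 = 2; EF_Task 4 = 2+8 = 10
ES_Task 5 = max(EF_Task 2=5, EF_Task 3=2) = 5; EF_Task 5 = 5+13 = 18
ES_Task 6 = max(EF_Task 1=9, EF_Task 4=10) = 10; EF_Task 6 = 10+5 = 15
ES_Task 7 = max(EF_Task 1=9, EF_Task 2=5) = 9; EF_Task 7 = 9+11 = 20
ES_Task 8 = max(EF_Task 2=5, EF_Task 3=2) = 5; EF_Task 8 = 5+2 = 7
ES_Task 9 = 9; EF_Task 9 = 9+12 = 21
ES_Task 10 = max(EF_Task 5=18, EF_Task 6=15, EF_Task 7=20, EF_Task 8=7, EF_Task 9=21) = 21; EF_Task 10 = 21+6 = 27
Expected project duration μ = 27 hours. Critical path: Task 1 → Task 9 → Task 10.

Variances on critical path: σ²_Task 1=9.000, σ²_Task 9=4.000, σ²_Task 10=1.778.
Largest is σ²_Task 1 = 9.000.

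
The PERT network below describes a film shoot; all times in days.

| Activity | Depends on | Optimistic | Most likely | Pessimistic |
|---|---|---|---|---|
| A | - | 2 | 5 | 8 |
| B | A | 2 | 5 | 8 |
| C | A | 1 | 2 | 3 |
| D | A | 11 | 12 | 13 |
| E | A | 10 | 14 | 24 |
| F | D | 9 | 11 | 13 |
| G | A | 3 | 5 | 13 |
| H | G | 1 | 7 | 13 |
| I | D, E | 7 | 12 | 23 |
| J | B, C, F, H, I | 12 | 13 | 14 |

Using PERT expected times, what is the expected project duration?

46 days

te_A = (2 + 4·5 + 8)/6 = 30/6 = 5
te_B = (2 + 4·5 + 8)/6 = 30/6 = 5
te_C = (1 + 4·2 + 3)/6 = 12/6 = 2
te_D = (11 + 4·12 + 13)/6 = 72/6 = 12
te_E = (10 + 4·14 + 24)/6 = 90/6 = 15
te_F = (9 + 4·11 + 13)/6 = 66/6 = 11
te_G = (3 + 4·5 + 13)/6 = 36/6 = 6
te_H = (1 + 4·7 + 13)/6 = 42/6 = 7
te_I = (7 + 4·12 + 23)/6 = 78/6 = 13
te_J = (12 + 4·13 + 14)/6 = 78/6 = 13

Forward pass:
ES_A = 0; EF_A = 5
ES_B = 5; EF_B = 5+5 = 10
ES_C = 5; EF_C = 5+2 = 7
ES_D = 5; EF_D = 5+12 = 17
ES_E = 5; EF_E = 5+15 = 20
ES_F = 17; EF_F = 17+11 = 28
ES_G = 5; EF_G = 5+6 = 11
ES_H = 11; EF_H = 11+7 = 18
ES_I = max(EF_D=17, EF_E=20) = 20; EF_I = 20+13 = 33
ES_J = max(EF_B=10, EF_C=7, EF_F=28, EF_H=18, EF_I=33) = 33; EF_J = 33+13 = 46
Expected project duration μ = 46 days. Critical path: A → E → I → J.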